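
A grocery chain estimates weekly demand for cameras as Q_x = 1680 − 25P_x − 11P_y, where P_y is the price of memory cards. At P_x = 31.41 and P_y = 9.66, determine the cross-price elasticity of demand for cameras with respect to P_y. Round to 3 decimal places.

-0.135

At P_x = 31.41 and P_y = 9.66: Q_x = 788.49.
∂Q_x/∂P_y = -11.
ε = (∂Q_x/∂P_y)(P_y/Q_x) = -11 × (9.66/788.49) ≈ -0.135.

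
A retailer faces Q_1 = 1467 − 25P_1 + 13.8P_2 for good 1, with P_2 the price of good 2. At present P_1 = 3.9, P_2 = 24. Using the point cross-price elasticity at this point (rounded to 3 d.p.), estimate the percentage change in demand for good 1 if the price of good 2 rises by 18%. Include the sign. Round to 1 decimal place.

At P_1 = 3.9, P_2 = 24: Q_1 = 1700.7.
∂Q_1/∂P_2 = 13.8.
ε = (∂Q_1/∂P_2)(P_2/Q_1) = 13.8000 × 24/1700.7 ≈ 0.195.
%ΔQ_1 ≈ ε × %ΔP_2 = 0.195 × (18%) = 3.5%.

3.5%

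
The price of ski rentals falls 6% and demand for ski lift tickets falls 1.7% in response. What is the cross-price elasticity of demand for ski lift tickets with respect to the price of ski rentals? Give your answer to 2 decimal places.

ε = (%ΔQ of ski lift tickets) / (%ΔP of ski rentals) = (-1.7%) / (-6%) ≈ 0.28.
Positive cross-price elasticity: substitutes.

0.28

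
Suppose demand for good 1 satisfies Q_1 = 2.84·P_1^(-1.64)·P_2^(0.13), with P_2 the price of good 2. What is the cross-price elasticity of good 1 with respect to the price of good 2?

0.13

In a log-linear (constant-elasticity) demand function, the coefficient on the exponent of P_2 is the cross-price elasticity.
ε = 0.13. Positive, so good 1 and good 2 are substitutes.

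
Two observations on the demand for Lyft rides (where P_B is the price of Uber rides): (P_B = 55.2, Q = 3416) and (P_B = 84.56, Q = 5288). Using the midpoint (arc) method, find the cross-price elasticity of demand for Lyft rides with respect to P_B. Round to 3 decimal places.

1.024

ΔQ_A = 5288 − 3416 = 1872; ΔP_B = 84.56 − 55.2 = 29.36.
Midpoints: Q̄_A = 4352.0, P̄_B = 69.88.
ε = (ΔQ_A/Q̄_A)/(ΔP_B/P̄_B) = (1872/4352.0)/(29.36/69.88) ≈ 1.024.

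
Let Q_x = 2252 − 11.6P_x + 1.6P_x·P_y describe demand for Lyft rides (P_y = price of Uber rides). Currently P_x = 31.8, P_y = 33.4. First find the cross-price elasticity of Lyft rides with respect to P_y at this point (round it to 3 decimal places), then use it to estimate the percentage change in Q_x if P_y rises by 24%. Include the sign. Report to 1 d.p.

11.4%

At P_x = 31.8, P_y = 33.4: Q_x = 3582.512.
∂Q_x/∂P_y = 1.6P_x = 50.8800.
ε = (∂Q_x/∂P_y)(P_y/Q_x) = 50.8800 × 33.4/3582.512 ≈ 0.474.
%ΔQ_x ≈ ε × %ΔP_y = 0.474 × (24%) = 11.4%.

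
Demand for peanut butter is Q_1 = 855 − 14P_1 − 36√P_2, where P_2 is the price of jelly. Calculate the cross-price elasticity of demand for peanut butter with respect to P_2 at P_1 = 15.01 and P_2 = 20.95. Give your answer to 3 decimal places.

At P_1 = 15.01 and P_2 = 20.95: Q_1 = 480.084.
∂Q_1/∂P_2 = -36/(2√P_2) = -36/(2√20.95) = -3.9326.
ε = (∂Q_1/∂P_2)(P_2/Q_1) = -3.9326 × (20.95/480.084) ≈ -0.172.
ε < 0: complements.

-0.172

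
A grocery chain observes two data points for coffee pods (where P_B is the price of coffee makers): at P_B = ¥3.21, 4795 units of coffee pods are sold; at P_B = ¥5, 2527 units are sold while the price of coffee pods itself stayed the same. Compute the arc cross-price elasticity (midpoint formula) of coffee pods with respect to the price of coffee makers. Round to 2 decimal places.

ΔQ_A = 2527 − 4795 = -2268; ΔP_B = 5 − 3.21 = 1.79.
Midpoints: Q̄_A = 3661.0, P̄_B = 4.11.
ε = (ΔQ_A/Q̄_A)/(ΔP_B/P̄_B) = (-2268/3661.0)/(1.79/4.11) ≈ -1.42.

-1.42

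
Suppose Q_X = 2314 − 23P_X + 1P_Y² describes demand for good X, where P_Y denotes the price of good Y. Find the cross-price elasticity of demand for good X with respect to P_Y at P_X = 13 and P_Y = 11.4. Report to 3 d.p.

At P_X = 13 and P_Y = 11.4: Q_X = 2144.96.
∂Q_X/∂P_Y = 2P_Y = 2(11.4) = 22.8000.
ε = (∂Q_X/∂P_Y)(P_Y/Q_X) = 22.8000 × (11.4/2144.96) ≈ 0.121.
ε > 0: substitutes.

0.121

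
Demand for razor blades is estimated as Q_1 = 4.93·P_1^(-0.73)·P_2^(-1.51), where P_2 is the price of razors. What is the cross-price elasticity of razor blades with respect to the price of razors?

-1.51

In a log-linear (constant-elasticity) demand function, the coefficient on the exponent of P_2 is the cross-price elasticity.
ε = -1.51. Negative, so razor blades and razors are complements.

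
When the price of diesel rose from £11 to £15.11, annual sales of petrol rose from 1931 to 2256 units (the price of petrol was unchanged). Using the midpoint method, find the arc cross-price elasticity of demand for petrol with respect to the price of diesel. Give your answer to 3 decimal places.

ΔQ_A = 2256 − 1931 = 325; ΔP_B = 15.11 − 11 = 4.11.
Midpoints: Q̄_A = 2093.5, P̄_B = 13.05.
ε = (ΔQ_A/Q̄_A)/(ΔP_B/P̄_B) = (325/2093.5)/(4.11/13.05) ≈ 0.493.

0.493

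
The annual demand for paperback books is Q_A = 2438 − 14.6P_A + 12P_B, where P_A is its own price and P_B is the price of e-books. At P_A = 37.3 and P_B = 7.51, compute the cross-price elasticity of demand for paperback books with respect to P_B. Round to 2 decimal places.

0.05

At P_A = 37.3 and P_B = 7.51: Q_A = 1983.54.
∂Q_A/∂P_B = 12.
ε = (∂Q_A/∂P_B)(P_B/Q_A) = 12 × (7.51/1983.54) ≈ 0.05.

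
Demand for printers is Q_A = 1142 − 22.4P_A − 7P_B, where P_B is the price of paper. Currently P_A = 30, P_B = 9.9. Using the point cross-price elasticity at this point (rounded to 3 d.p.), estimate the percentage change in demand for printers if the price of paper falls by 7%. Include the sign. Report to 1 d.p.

1.2%

At P_A = 30, P_B = 9.9: Q_A = 400.7.
∂Q_A/∂P_B = -7.
ε = (∂Q_A/∂P_B)(P_B/Q_A) = -7.0000 × 9.9/400.7 ≈ -0.173.
%ΔQ_A ≈ ε × %ΔP_B = -0.173 × (-7%) = 1.2%.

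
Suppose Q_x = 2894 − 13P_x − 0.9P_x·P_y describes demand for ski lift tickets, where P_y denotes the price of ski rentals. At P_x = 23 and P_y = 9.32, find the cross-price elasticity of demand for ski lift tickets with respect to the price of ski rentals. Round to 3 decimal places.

At P_x = 23 and P_y = 9.32: Q_x = 2402.076.
∂Q_x/∂P_y = -0.9P_x = -0.9(23) = -20.7000.
ε = (∂Q_x/∂P_y)(P_y/Q_x) = -20.7000 × (9.32/2402.076) ≈ -0.080.

-0.080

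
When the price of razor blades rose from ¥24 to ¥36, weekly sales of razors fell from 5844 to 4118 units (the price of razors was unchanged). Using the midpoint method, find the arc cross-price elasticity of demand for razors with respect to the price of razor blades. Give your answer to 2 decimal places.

-0.87

ΔQ_A = 4118 − 5844 = -1726; ΔP_B = 36 − 24 = 12.
Midpoints: Q̄_A = 4981.0, P̄_B = 30.00.
ε = (ΔQ_A/Q̄_A)/(ΔP_B/P̄_B) = (-1726/4981.0)/(12/30.00) ≈ -0.87.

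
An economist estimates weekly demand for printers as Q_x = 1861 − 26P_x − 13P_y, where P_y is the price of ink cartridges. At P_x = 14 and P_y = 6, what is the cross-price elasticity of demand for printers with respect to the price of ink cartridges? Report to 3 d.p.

-0.055

At P_x = 14 and P_y = 6: Q_x = 1419.
∂Q_x/∂P_y = -13.
ε = (∂Q_x/∂P_y)(P_y/Q_x) = -13 × (6/1419) ≈ -0.055.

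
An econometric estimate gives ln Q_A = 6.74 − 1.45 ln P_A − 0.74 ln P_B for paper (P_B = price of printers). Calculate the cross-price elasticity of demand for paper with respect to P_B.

In a log-linear (constant-elasticity) demand function, the coefficient on ln P_B is the cross-price elasticity.
ε = -0.74. Negative, so paper and printers are complements.

-0.74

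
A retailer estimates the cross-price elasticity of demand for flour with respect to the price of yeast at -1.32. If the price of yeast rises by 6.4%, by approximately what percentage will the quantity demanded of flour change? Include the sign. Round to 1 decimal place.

%ΔQ ≈ ε × %ΔP of yeast = -1.32 × (6.4%) = -8.4%.

-8.4%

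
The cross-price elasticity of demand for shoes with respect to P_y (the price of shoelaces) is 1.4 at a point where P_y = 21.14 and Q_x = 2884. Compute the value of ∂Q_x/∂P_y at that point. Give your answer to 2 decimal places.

190.99

ε = (∂Q_x/∂P_y)·(P_y/Q_x) ⇒ ∂Q_x/∂P_y = ε·Q_x/P_y = 1.4 × 2884/21.14 ≈ 190.99.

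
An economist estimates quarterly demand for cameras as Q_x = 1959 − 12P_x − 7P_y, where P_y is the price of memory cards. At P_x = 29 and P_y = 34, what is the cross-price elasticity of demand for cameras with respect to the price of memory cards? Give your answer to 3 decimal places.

At P_x = 29 and P_y = 34: Q_x = 1373.
∂Q_x/∂P_y = -7.
ε = (∂Q_x/∂P_y)(P_y/Q_x) = -7 × (34/1373) ≈ -0.173.

-0.173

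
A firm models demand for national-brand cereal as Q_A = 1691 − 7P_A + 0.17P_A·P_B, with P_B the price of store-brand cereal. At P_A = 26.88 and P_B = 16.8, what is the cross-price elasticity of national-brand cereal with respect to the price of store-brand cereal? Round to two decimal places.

At P_A = 26.88 and P_B = 16.8: Q_A = 1579.609.
∂Q_A/∂P_B = 0.17P_A = 0.17(26.88) = 4.5696.
ε = (∂Q_A/∂P_B)(P_B/Q_A) = 4.5696 × (16.8/1579.609) ≈ 0.05.

0.05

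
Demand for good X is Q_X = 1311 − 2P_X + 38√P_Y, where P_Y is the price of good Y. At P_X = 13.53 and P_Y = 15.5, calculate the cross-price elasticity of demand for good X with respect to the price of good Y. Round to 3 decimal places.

At P_X = 13.53 and P_Y = 15.5: Q_X = 1433.546.
∂Q_X/∂P_Y = 38/(2√P_Y) = 38/(2√15.5) = 4.8260.
ε = (∂Q_X/∂P_Y)(P_Y/Q_X) = 4.8260 × (15.5/1433.546) ≈ 0.052.

0.052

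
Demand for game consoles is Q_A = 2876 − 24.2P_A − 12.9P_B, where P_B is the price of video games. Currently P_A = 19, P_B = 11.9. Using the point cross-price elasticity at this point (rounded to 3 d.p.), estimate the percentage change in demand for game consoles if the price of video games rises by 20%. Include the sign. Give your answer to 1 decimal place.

At P_A = 19, P_B = 11.9: Q_A = 2262.69.
∂Q_A/∂P_B = -12.9.
ε = (∂Q_A/∂P_B)(P_B/Q_A) = -12.9000 × 11.9/2262.69 ≈ -0.068.
%ΔQ_A ≈ ε × %ΔP_B = -0.068 × (20%) = -1.4%.

-1.4%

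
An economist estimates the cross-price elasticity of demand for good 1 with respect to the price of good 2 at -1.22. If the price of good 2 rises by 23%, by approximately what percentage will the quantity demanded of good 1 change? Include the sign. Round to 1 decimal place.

%ΔQ ≈ ε × %ΔP of good 2 = -1.22 × (23%) = -28.1%.
Demand for good 1 falls by about 28.1%.

-28.1%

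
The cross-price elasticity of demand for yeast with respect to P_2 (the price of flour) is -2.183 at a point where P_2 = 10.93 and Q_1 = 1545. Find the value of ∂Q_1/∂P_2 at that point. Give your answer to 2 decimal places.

-308.58

ε = (∂Q_1/∂P_2)·(P_2/Q_1) ⇒ ∂Q_1/∂P_2 = ε·Q_1/P_2 = -2.183 × 1545/10.93 ≈ -308.58.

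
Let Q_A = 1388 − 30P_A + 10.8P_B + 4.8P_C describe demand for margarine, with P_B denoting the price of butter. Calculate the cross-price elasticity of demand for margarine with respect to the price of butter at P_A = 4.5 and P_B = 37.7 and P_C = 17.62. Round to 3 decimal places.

0.233

At P_A = 4.5 and P_B = 37.7 and P_C = 17.62: Q_A = 1744.736.
∂Q_A/∂P_B = 10.8.
ε = (∂Q_A/∂P_B)(P_B/Q_A) = 10.8 × (37.7/1744.736) ≈ 0.233.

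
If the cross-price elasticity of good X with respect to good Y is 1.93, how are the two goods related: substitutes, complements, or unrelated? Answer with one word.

ε = 1.93 > 0, so a higher price of good Y raises demand for good X: substitutes.

substitutes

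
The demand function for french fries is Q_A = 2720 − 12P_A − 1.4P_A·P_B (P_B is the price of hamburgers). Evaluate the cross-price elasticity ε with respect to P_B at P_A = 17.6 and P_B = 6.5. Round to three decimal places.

At P_A = 17.6 and P_B = 6.5: Q_A = 2348.64.
∂Q_A/∂P_B = -1.4P_A = -1.4(17.6) = -24.6400.
ε = (∂Q_A/∂P_B)(P_B/Q_A) = -24.6400 × (6.5/2348.64) ≈ -0.068.

-0.068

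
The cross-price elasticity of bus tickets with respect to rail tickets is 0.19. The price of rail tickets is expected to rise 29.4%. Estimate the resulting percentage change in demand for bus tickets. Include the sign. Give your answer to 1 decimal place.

5.6%

%ΔQ ≈ ε × %ΔP of rail tickets = 0.19 × (29.4%) = 5.6%.
Demand for bus tickets rises by about 5.6%.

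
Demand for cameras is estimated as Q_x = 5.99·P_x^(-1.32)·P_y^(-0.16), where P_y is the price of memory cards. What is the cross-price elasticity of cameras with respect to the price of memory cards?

-0.16

In a log-linear (constant-elasticity) demand function, the coefficient on the exponent of P_y is the cross-price elasticity.
ε = -0.16. Negative, so cameras and memory cards are complements.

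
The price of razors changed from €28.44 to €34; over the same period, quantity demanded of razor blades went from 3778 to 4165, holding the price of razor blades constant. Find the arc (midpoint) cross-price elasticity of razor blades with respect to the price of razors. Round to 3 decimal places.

0.547

ΔQ_A = 4165 − 3778 = 387; ΔP_B = 34 − 28.44 = 5.56.
Midpoints: Q̄_A = 3971.5, P̄_B = 31.22.
ε = (ΔQ_A/Q̄_A)/(ΔP_B/P̄_B) = (387/3971.5)/(5.56/31.22) ≈ 0.547.
ε > 0: razor blades and razors are substitutes.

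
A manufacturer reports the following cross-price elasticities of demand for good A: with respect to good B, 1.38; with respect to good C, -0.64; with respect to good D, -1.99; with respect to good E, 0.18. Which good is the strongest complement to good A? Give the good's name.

Complements have ε < 0. The most negative value is -1.99 (good D).

good D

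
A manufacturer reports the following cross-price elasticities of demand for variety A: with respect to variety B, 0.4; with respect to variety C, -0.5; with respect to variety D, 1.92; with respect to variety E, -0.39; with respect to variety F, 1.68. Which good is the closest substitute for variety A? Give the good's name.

Substitutes have ε > 0. Among the positive values, 1.92 (variety D) is largest.

variety D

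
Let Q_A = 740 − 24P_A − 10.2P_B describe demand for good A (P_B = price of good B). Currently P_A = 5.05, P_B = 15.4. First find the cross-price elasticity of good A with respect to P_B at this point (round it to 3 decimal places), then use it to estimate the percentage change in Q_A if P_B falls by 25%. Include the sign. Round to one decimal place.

At P_A = 5.05, P_B = 15.4: Q_A = 461.72.
∂Q_A/∂P_B = -10.2.
ε = (∂Q_A/∂P_B)(P_B/Q_A) = -10.2000 × 15.4/461.72 ≈ -0.340.
%ΔQ_A ≈ ε × %ΔP_B = -0.340 × (-25%) = 8.5%.

8.5%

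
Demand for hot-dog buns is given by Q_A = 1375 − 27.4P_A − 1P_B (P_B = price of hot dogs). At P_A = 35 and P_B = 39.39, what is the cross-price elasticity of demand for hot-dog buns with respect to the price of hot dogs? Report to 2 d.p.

At P_A = 35 and P_B = 39.39: Q_A = 376.61.
∂Q_A/∂P_B = -1.
ε = (∂Q_A/∂P_B)(P_B/Q_A) = -1 × (39.39/376.61) ≈ -0.10.

-0.10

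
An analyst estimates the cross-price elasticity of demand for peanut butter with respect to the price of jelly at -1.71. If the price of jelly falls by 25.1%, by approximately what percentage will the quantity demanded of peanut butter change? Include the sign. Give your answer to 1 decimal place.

42.9%

%ΔQ ≈ ε × %ΔP of jelly = -1.71 × (-25.1%) = 42.9%.
Demand for peanut butter rises by about 42.9%.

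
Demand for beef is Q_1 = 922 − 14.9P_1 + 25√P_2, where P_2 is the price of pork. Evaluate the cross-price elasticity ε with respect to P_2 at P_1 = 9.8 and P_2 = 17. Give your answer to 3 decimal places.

At P_1 = 9.8 and P_2 = 17: Q_1 = 879.058.
∂Q_1/∂P_2 = 25/(2√P_2) = 25/(2√17) = 3.0317.
ε = (∂Q_1/∂P_2)(P_2/Q_1) = 3.0317 × (17/879.058) ≈ 0.059.

0.059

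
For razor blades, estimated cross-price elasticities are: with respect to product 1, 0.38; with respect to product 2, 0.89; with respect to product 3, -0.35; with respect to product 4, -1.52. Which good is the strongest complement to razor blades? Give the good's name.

product 4

Complements have ε < 0. The most negative value is -1.52 (product 4).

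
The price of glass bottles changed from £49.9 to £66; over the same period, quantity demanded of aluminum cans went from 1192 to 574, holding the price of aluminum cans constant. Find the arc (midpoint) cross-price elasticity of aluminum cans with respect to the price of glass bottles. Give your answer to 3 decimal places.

-2.519

ΔQ_A = 574 − 1192 = -618; ΔP_B = 66 − 49.9 = 16.1.
Midpoints: Q̄_A = 883.0, P̄_B = 57.95.
ε = (ΔQ_A/Q̄_A)/(ΔP_B/P̄_B) = (-618/883.0)/(16.1/57.95) ≈ -2.519.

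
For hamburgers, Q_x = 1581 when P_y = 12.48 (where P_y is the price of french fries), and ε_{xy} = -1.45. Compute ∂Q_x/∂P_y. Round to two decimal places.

-183.69

ε = (∂Q_x/∂P_y)·(P_y/Q_x) ⇒ ∂Q_x/∂P_y = ε·Q_x/P_y = -1.45 × 1581/12.48 ≈ -183.69.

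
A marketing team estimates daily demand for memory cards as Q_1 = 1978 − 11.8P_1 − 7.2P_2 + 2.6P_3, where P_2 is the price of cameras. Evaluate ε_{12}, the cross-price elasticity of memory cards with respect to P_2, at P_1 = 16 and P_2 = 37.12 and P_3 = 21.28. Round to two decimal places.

At P_1 = 16 and P_2 = 37.12 and P_3 = 21.28: Q_1 = 1577.264.
∂Q_1/∂P_2 = -7.2.
ε = (∂Q_1/∂P_2)(P_2/Q_1) = -7.2 × (37.12/1577.264) ≈ -0.17.
Since ε < 0, memory cards and cameras are complements.

-0.17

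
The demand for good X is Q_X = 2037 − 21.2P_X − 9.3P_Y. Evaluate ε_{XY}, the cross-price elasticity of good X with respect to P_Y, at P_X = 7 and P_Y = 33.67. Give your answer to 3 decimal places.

At P_X = 7 and P_Y = 33.67: Q_X = 1575.469.
∂Q_X/∂P_Y = -9.3.
ε = (∂Q_X/∂P_Y)(P_Y/Q_X) = -9.3 × (33.67/1575.469) ≈ -0.199.
Since ε < 0, good X and good Y are complements.

-0.199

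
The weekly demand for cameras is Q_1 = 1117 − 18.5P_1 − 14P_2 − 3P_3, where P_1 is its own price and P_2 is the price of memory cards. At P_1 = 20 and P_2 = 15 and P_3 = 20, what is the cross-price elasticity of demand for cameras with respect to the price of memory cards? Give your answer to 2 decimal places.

-0.44

At P_1 = 20 and P_2 = 15 and P_3 = 20: Q_1 = 477.
∂Q_1/∂P_2 = -14.
ε = (∂Q_1/∂P_2)(P_2/Q_1) = -14 × (15/477) ≈ -0.44.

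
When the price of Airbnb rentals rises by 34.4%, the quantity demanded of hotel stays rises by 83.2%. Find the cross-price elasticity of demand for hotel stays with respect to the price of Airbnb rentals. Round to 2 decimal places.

2.42

ε = (%ΔQ of hotel stays) / (%ΔP of Airbnb rentals) = (83.2%) / (34.4%) ≈ 2.42.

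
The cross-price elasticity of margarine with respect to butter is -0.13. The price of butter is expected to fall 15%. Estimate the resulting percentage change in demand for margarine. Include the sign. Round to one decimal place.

%ΔQ ≈ ε × %ΔP of butter = -0.13 × (-15%) = 2.0%.

2.0%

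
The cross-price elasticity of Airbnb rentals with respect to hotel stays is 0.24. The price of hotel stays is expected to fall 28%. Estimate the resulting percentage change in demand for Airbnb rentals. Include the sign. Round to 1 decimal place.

-6.7%

%ΔQ ≈ ε × %ΔP of hotel stays = 0.24 × (-28%) = -6.7%.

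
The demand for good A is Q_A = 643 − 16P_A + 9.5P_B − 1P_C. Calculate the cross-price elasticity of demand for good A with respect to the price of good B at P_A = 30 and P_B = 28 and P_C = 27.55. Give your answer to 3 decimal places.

0.663

At P_A = 30 and P_B = 28 and P_C = 27.55: Q_A = 401.45.
∂Q_A/∂P_B = 9.5.
ε = (∂Q_A/∂P_B)(P_B/Q_A) = 9.5 × (28/401.45) ≈ 0.663.
Since ε > 0, good A and good B are substitutes.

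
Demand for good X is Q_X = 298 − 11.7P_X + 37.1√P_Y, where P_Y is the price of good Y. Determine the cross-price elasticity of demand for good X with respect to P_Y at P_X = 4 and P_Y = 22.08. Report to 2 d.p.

0.20

At P_X = 4 and P_Y = 22.08: Q_X = 425.531.
∂Q_X/∂P_Y = 37.1/(2√P_Y) = 37.1/(2√22.08) = 3.9477.
ε = (∂Q_X/∂P_Y)(P_Y/Q_X) = 3.9477 × (22.08/425.531) ≈ 0.20.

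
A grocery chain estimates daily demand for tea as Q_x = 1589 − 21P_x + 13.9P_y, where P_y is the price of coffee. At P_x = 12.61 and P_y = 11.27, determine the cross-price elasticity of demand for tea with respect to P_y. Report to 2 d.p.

0.11

At P_x = 12.61 and P_y = 11.27: Q_x = 1480.843.
∂Q_x/∂P_y = 13.9.
ε = (∂Q_x/∂P_y)(P_y/Q_x) = 13.9 × (11.27/1480.843) ≈ 0.11.
Since ε > 0, tea and coffee are substitutes.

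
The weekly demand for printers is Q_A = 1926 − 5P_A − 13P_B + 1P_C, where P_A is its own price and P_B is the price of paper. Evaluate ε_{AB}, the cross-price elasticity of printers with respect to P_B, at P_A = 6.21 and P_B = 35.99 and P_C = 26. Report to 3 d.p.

At P_A = 6.21 and P_B = 35.99 and P_C = 26: Q_A = 1453.08.
∂Q_A/∂P_B = -13.
ε = (∂Q_A/∂P_B)(P_B/Q_A) = -13 × (35.99/1453.08) ≈ -0.322.

-0.322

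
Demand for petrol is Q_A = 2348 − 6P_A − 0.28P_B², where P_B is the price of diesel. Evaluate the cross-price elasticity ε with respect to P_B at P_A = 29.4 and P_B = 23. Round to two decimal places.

At P_A = 29.4 and P_B = 23: Q_A = 2023.48.
∂Q_A/∂P_B = -0.56P_B = -0.56(23) = -12.8800.
ε = (∂Q_A/∂P_B)(P_B/Q_A) = -12.8800 × (23/2023.48) ≈ -0.15.
ε < 0: complements.

-0.15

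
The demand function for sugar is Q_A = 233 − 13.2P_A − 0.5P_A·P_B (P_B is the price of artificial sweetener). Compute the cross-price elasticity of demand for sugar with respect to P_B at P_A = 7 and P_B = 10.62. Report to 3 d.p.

-0.359

At P_A = 7 and P_B = 10.62: Q_A = 103.43.
∂Q_A/∂P_B = -0.5P_A = -0.5(7) = -3.5000.
ε = (∂Q_A/∂P_B)(P_B/Q_A) = -3.5000 × (10.62/103.43) ≈ -0.359.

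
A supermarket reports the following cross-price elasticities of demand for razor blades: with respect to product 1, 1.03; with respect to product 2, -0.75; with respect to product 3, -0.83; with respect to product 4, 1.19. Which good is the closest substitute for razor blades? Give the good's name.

product 4

Substitutes have ε > 0. Among the positive values, 1.19 (product 4) is largest.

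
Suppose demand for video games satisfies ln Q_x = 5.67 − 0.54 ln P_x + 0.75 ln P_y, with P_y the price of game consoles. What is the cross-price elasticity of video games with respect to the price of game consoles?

In a log-linear (constant-elasticity) demand function, the coefficient on ln P_y is the cross-price elasticity.
ε = 0.75. Positive, so video games and game consoles are substitutes.

0.75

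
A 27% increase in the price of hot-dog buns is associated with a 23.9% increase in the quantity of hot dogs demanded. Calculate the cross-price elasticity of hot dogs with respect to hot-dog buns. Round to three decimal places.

0.885

ε = (%ΔQ of hot dogs) / (%ΔP of hot-dog buns) = (23.9%) / (27%) ≈ 0.885.
Positive cross-price elasticity: substitutes.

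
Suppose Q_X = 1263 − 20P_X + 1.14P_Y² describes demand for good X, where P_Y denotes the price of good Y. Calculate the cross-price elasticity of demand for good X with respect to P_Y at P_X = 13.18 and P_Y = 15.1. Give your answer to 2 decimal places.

0.41

At P_X = 13.18 and P_Y = 15.1: Q_X = 1259.331.
∂Q_X/∂P_Y = 2.28P_Y = 2.28(15.1) = 34.4280.
ε = (∂Q_X/∂P_Y)(P_Y/Q_X) = 34.4280 × (15.1/1259.331) ≈ 0.41.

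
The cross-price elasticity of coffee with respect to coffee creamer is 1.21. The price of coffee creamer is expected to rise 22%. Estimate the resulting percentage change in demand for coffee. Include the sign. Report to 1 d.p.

26.6%

%ΔQ ≈ ε × %ΔP of coffee creamer = 1.21 × (22%) = 26.6%.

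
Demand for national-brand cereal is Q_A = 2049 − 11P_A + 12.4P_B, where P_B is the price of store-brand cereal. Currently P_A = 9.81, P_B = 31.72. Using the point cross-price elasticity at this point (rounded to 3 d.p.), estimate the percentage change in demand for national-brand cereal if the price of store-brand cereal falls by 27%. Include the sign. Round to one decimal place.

-4.5%

At P_A = 9.81, P_B = 31.72: Q_A = 2334.418.
∂Q_A/∂P_B = 12.4.
ε = (∂Q_A/∂P_B)(P_B/Q_A) = 12.4000 × 31.72/2334.418 ≈ 0.168.
%ΔQ_A ≈ ε × %ΔP_B = 0.168 × (-27%) = -4.5%.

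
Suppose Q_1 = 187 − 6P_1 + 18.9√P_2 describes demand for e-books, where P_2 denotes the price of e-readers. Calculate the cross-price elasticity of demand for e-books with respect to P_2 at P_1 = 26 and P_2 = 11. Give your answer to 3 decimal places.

At P_1 = 26 and P_2 = 11: Q_1 = 93.684.
∂Q_1/∂P_2 = 18.9/(2√P_2) = 18.9/(2√11) = 2.8493.
ε = (∂Q_1/∂P_2)(P_2/Q_1) = 2.8493 × (11/93.684) ≈ 0.335.
ε > 0: substitutes.

0.335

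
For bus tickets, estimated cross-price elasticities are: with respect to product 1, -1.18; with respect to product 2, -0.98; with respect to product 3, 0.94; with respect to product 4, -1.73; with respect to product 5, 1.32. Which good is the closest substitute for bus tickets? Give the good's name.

product 5

Substitutes have ε > 0. Among the positive values, 1.32 (product 5) is largest.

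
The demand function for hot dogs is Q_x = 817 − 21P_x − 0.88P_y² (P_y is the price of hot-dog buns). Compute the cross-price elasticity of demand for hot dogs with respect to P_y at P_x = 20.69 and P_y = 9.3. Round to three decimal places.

At P_x = 20.69 and P_y = 9.3: Q_x = 306.399.
∂Q_x/∂P_y = -1.76P_y = -1.76(9.3) = -16.3680.
ε = (∂Q_x/∂P_y)(P_y/Q_x) = -16.3680 × (9.3/306.399) ≈ -0.497.

-0.497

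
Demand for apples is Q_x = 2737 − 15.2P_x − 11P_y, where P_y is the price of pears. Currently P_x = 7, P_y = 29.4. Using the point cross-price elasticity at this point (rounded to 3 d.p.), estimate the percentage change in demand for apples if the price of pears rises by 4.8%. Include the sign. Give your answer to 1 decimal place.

At P_x = 7, P_y = 29.4: Q_x = 2307.2.
∂Q_x/∂P_y = -11.
ε = (∂Q_x/∂P_y)(P_y/Q_x) = -11.0000 × 29.4/2307.2 ≈ -0.140.
%ΔQ_x ≈ ε × %ΔP_y = -0.140 × (4.8%) = -0.7%.

-0.7%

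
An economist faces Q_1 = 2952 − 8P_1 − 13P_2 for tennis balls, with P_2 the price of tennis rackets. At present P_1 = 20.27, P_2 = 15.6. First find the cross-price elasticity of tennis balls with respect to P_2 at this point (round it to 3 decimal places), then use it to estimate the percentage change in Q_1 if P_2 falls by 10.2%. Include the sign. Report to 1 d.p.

At P_1 = 20.27, P_2 = 15.6: Q_1 = 2587.04.
∂Q_1/∂P_2 = -13.
ε = (∂Q_1/∂P_2)(P_2/Q_1) = -13.0000 × 15.6/2587.04 ≈ -0.078.
%ΔQ_1 ≈ ε × %ΔP_2 = -0.078 × (-10.2%) = 0.8%.

0.8%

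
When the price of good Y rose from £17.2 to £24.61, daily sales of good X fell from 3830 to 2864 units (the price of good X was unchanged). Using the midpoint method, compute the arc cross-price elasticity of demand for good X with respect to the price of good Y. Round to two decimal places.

ΔQ_X = 2864 − 3830 = -966; ΔP_Y = 24.61 − 17.2 = 7.41.
Midpoints: Q̄_X = 3347.0, P̄_Y = 20.91.
ε = (ΔQ_X/Q̄_X)/(ΔP_Y/P̄_Y) = (-966/3347.0)/(7.41/20.91) ≈ -0.81.

-0.81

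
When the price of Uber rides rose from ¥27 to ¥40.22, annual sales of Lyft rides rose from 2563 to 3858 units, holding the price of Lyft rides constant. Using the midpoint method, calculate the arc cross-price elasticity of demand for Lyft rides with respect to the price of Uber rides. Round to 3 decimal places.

ΔQ_A = 3858 − 2563 = 1295; ΔP_B = 40.22 − 27 = 13.22.
Midpoints: Q̄_A = 3210.5, P̄_B = 33.61.
ε = (ΔQ_A/Q̄_A)/(ΔP_B/P̄_B) = (1295/3210.5)/(13.22/33.61) ≈ 1.025.

1.025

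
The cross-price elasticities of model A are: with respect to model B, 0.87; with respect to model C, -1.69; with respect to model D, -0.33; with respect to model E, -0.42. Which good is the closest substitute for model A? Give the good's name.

model B

Substitutes have ε > 0. Among the positive values, 0.87 (model B) is largest.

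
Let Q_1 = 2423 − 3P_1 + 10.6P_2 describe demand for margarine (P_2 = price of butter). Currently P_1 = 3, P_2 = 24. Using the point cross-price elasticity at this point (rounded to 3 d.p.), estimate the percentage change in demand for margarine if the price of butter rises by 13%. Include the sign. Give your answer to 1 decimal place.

At P_1 = 3, P_2 = 24: Q_1 = 2668.4.
∂Q_1/∂P_2 = 10.6.
ε = (∂Q_1/∂P_2)(P_2/Q_1) = 10.6000 × 24/2668.4 ≈ 0.095.
%ΔQ_1 ≈ ε × %ΔP_2 = 0.095 × (13%) = 1.2%.

1.2%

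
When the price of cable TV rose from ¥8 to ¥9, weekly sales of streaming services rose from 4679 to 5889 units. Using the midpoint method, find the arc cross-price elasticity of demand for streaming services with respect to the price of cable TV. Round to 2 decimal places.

1.95

ΔQ_A = 5889 − 4679 = 1210; ΔP_B = 9 − 8 = 1.
Midpoints: Q̄_A = 5284.0, P̄_B = 8.50.
ε = (ΔQ_A/Q̄_A)/(ΔP_B/P̄_B) = (1210/5284.0)/(1/8.50) ≈ 1.95.
ε > 0: streaming services and cable TV are substitutes.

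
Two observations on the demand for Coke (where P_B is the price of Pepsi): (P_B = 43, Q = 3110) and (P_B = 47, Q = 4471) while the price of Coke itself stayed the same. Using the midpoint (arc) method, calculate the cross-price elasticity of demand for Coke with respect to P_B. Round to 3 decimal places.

4.039

ΔQ_A = 4471 − 3110 = 1361; ΔP_B = 47 − 43 = 4.
Midpoints: Q̄_A = 3790.5, P̄_B = 45.00.
ε = (ΔQ_A/Q̄_A)/(ΔP_B/P̄_B) = (1361/3790.5)/(4/45.00) ≈ 4.039.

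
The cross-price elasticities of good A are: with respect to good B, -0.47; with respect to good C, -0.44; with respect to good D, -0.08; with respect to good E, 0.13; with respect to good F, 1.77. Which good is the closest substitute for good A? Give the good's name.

Substitutes have ε > 0. Among the positive values, 1.77 (good F) is largest.

good F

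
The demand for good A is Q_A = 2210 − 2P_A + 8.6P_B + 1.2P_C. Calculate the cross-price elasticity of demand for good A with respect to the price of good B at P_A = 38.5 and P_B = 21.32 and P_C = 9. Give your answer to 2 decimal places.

0.08

At P_A = 38.5 and P_B = 21.32 and P_C = 9: Q_A = 2327.152.
∂Q_A/∂P_B = 8.6.
ε = (∂Q_A/∂P_B)(P_B/Q_A) = 8.6 × (21.32/2327.152) ≈ 0.08.
Since ε > 0, good A and good B are substitutes.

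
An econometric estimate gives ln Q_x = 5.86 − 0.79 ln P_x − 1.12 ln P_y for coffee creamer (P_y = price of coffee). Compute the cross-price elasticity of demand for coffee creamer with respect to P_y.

-1.12

In a log-linear (constant-elasticity) demand function, the coefficient on ln P_y is the cross-price elasticity.
ε = -1.12. Negative, so coffee creamer and coffee are complements.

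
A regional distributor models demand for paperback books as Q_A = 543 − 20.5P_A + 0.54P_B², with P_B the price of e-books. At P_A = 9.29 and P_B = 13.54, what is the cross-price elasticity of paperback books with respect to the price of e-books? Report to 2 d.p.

0.44

At P_A = 9.29 and P_B = 13.54: Q_A = 451.554.
∂Q_A/∂P_B = 1.08P_B = 1.08(13.54) = 14.6232.
ε = (∂Q_A/∂P_B)(P_B/Q_A) = 14.6232 × (13.54/451.554) ≈ 0.44.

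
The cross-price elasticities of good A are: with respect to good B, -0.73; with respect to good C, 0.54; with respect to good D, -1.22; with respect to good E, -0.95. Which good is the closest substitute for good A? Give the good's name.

good C

Substitutes have ε > 0. Among the positive values, 0.54 (good C) is largest.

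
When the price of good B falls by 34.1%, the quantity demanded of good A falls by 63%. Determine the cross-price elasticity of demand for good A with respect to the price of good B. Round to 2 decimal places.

ε = (%ΔQ of good A) / (%ΔP of good B) = (-63%) / (-34.1%) ≈ 1.85.

1.85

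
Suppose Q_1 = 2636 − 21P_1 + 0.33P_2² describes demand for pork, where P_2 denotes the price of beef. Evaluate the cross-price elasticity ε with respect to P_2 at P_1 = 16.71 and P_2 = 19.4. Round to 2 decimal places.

0.10

At P_1 = 16.71 and P_2 = 19.4: Q_1 = 2409.289.
∂Q_1/∂P_2 = 0.66P_2 = 0.66(19.4) = 12.8040.
ε = (∂Q_1/∂P_2)(P_2/Q_1) = 12.8040 × (19.4/2409.289) ≈ 0.10.
ε > 0: substitutes.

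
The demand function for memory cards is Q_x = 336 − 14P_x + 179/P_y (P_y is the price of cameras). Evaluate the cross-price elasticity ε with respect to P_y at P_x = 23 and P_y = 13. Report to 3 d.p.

At P_x = 23 and P_y = 13: Q_x = 27.769.
∂Q_x/∂P_y = −179/P_y² = -1.0592.
ε = (∂Q_x/∂P_y)(P_y/Q_x) = -1.0592 × (13/27.769) ≈ -0.496.

-0.496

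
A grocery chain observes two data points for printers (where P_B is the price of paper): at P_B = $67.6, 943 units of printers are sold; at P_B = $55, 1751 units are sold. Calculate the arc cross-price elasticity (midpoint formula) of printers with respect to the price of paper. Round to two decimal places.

ΔQ_A = 1751 − 943 = 808; ΔP_B = 55 − 67.6 = -12.6.
Midpoints: Q̄_A = 1347.0, P̄_B = 61.30.
ε = (ΔQ_A/Q̄_A)/(ΔP_B/P̄_B) = (808/1347.0)/(-12.6/61.30) ≈ -2.92.

-2.92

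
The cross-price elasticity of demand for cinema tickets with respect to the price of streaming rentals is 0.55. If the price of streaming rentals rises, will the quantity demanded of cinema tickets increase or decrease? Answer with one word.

ε > 0 and the price of streaming rentals rises, so the quantity of cinema tickets moves in the same direction: it increases.

increase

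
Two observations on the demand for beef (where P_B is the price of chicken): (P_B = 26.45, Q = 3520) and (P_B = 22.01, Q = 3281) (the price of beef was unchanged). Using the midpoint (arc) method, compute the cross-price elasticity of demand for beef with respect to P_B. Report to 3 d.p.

ΔQ_A = 3281 − 3520 = -239; ΔP_B = 22.01 − 26.45 = -4.44.
Midpoints: Q̄_A = 3400.5, P̄_B = 24.23.
ε = (ΔQ_A/Q̄_A)/(ΔP_B/P̄_B) = (-239/3400.5)/(-4.44/24.23) ≈ 0.384.

0.384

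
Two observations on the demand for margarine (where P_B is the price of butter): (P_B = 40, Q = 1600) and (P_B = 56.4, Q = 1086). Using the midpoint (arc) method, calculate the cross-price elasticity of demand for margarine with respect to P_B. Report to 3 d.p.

-1.125

ΔQ_A = 1086 − 1600 = -514; ΔP_B = 56.4 − 40 = 16.4.
Midpoints: Q̄_A = 1343.0, P̄_B = 48.20.
ε = (ΔQ_A/Q̄_A)/(ΔP_B/P̄_B) = (-514/1343.0)/(16.4/48.20) ≈ -1.125.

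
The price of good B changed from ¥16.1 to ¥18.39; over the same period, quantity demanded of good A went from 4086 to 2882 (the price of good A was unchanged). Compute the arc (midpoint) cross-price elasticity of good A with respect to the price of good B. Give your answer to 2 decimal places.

ΔQ_A = 2882 − 4086 = -1204; ΔP_B = 18.39 − 16.1 = 2.29.
Midpoints: Q̄_A = 3484.0, P̄_B = 17.25.
ε = (ΔQ_A/Q̄_A)/(ΔP_B/P̄_B) = (-1204/3484.0)/(2.29/17.25) ≈ -2.60.
ε < 0: good A and good B are complements.

-2.60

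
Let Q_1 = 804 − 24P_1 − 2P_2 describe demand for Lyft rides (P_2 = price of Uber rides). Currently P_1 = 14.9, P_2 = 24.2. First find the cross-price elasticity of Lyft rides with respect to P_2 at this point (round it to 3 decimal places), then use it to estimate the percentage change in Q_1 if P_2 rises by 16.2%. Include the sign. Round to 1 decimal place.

At P_1 = 14.9, P_2 = 24.2: Q_1 = 398.
∂Q_1/∂P_2 = -2.
ε = (∂Q_1/∂P_2)(P_2/Q_1) = -2.0000 × 24.2/398 ≈ -0.122.
%ΔQ_1 ≈ ε × %ΔP_2 = -0.122 × (16.2%) = -2.0%.

-2.0%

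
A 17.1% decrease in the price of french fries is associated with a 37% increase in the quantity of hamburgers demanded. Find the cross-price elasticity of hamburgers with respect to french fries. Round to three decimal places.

ε = (%ΔQ of hamburgers) / (%ΔP of french fries) = (37%) / (-17.1%) ≈ -2.164.
Negative cross-price elasticity: complements.

-2.164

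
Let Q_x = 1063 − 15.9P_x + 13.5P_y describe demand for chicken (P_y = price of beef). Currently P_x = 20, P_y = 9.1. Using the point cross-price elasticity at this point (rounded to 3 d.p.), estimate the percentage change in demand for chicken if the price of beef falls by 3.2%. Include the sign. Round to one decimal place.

At P_x = 20, P_y = 9.1: Q_x = 867.85.
∂Q_x/∂P_y = 13.5.
ε = (∂Q_x/∂P_y)(P_y/Q_x) = 13.5000 × 9.1/867.85 ≈ 0.142.
%ΔQ_x ≈ ε × %ΔP_y = 0.142 × (-3.2%) = -0.5%.

-0.5%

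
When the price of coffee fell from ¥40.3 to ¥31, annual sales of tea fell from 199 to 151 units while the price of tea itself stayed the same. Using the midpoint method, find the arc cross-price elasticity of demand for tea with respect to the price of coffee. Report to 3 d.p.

1.051

ΔQ_A = 151 − 199 = -48; ΔP_B = 31 − 40.3 = -9.3.
Midpoints: Q̄_A = 175.0, P̄_B = 35.65.
ε = (ΔQ_A/Q̄_A)/(ΔP_B/P̄_B) = (-48/175.0)/(-9.3/35.65) ≈ 1.051.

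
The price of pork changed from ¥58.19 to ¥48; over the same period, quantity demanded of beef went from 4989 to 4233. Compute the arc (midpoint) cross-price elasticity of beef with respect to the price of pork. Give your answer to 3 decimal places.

0.854

ΔQ_A = 4233 − 4989 = -756; ΔP_B = 48 − 58.19 = -10.19.
Midpoints: Q̄_A = 4611.0, P̄_B = 53.09.
ε = (ΔQ_A/Q̄_A)/(ΔP_B/P̄_B) = (-756/4611.0)/(-10.19/53.09) ≈ 0.854.
ε > 0: beef and pork are substitutes.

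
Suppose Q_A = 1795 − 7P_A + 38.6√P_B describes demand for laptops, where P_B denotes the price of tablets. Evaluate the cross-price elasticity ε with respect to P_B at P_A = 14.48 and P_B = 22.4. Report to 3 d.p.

0.049

At P_A = 14.48 and P_B = 22.4: Q_A = 1876.329.
∂Q_A/∂P_B = 38.6/(2√P_B) = 38.6/(2√22.4) = 4.0779.
ε = (∂Q_A/∂P_B)(P_B/Q_A) = 4.0779 × (22.4/1876.329) ≈ 0.049.
ε > 0: substitutes.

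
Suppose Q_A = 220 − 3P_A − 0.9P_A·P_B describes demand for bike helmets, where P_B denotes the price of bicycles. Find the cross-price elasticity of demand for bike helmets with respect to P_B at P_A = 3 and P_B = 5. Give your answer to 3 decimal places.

At P_A = 3 and P_B = 5: Q_A = 197.5.
∂Q_A/∂P_B = -0.9P_A = -0.9(3) = -2.7000.
ε = (∂Q_A/∂P_B)(P_B/Q_A) = -2.7000 × (5/197.5) ≈ -0.068.

-0.068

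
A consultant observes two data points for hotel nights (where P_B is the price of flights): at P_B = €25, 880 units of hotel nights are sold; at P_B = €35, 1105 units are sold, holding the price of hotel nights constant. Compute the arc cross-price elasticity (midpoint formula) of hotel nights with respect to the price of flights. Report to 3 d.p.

ΔQ_A = 1105 − 880 = 225; ΔP_B = 35 − 25 = 10.
Midpoints: Q̄_A = 992.5, P̄_B = 30.00.
ε = (ΔQ_A/Q̄_A)/(ΔP_B/P̄_B) = (225/992.5)/(10/30.00) ≈ 0.680.
ε > 0: hotel nights and flights are substitutes.

0.680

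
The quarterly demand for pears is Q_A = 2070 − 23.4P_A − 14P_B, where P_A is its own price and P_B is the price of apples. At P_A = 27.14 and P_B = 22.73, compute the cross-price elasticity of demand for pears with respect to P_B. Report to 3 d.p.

-0.285

At P_A = 27.14 and P_B = 22.73: Q_A = 1116.704.
∂Q_A/∂P_B = -14.
ε = (∂Q_A/∂P_B)(P_B/Q_A) = -14 × (22.73/1116.704) ≈ -0.285.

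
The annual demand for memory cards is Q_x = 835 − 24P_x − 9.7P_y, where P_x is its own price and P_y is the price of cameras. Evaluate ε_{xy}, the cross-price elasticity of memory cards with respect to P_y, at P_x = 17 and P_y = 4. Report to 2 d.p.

At P_x = 17 and P_y = 4: Q_x = 388.2.
∂Q_x/∂P_y = -9.7.
ε = (∂Q_x/∂P_y)(P_y/Q_x) = -9.7 × (4/388.2) ≈ -0.10.
Since ε < 0, memory cards and cameras are complements.

-0.10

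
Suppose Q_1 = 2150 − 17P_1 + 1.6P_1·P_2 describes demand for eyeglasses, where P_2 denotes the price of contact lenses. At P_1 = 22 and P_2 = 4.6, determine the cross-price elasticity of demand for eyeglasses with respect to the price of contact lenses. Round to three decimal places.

0.084

At P_1 = 22 and P_2 = 4.6: Q_1 = 1937.92.
∂Q_1/∂P_2 = 1.6P_1 = 1.6(22) = 35.2000.
ε = (∂Q_1/∂P_2)(P_2/Q_1) = 35.2000 × (4.6/1937.92) ≈ 0.084.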